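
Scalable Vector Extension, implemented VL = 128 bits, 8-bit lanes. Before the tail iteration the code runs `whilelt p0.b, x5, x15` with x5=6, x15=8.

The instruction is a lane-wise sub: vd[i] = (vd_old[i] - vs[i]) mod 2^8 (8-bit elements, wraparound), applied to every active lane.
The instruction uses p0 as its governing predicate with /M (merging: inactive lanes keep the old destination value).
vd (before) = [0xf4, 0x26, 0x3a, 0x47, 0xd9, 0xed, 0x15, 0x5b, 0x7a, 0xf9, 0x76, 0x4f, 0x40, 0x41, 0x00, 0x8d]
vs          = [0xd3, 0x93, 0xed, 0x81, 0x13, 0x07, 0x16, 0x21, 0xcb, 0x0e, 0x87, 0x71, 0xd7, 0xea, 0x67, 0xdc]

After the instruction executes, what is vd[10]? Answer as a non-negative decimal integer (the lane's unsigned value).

vd[10] = 118

register lanes = 128/8 = 16
p0[j] = (6+j < 8); true for j=0..1 → 2 lanes set
vd[0] sub(0xf4,0xd3) -> 0x21
vd[1] sub(0x26,0x93) -> 0x93
vd[2] tail/keep -> 0x3a
vd[3] tail/keep -> 0x47
vd[4] tail/keep -> 0xd9
vd[5] tail/keep -> 0xed
vd[6] tail/keep -> 0x15
vd[7] tail/keep -> 0x5b
vd[8] tail/keep -> 0x7a
vd[9] tail/keep -> 0xf9
vd[10] tail/keep -> 0x76
vd[11] tail/keep -> 0x4f
vd[12] tail/keep -> 0x40
vd[13] tail/keep -> 0x41
vd[14] tail/keep -> 0x00
vd[15] tail/keep -> 0x8d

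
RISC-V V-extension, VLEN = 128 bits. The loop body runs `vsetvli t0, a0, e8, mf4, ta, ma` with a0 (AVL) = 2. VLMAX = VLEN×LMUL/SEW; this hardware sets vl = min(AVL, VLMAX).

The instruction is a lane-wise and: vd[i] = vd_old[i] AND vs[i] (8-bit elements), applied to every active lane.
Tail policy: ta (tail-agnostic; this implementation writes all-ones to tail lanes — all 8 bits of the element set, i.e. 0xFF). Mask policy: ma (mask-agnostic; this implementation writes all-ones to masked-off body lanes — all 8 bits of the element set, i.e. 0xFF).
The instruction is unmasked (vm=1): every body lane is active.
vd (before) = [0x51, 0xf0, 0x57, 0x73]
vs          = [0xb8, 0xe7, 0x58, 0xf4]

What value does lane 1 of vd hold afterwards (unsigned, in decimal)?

vd[1] = 224

lanes per group: 128·1/4/8 = 4
vl ← min(2, 4) = 2
lane  0: and(0x51,0xb8) ⇒ 0x10
lane  1: and(0xf0,0xe7) ⇒ 0xe0
lane  2: tail/ones ⇒ 0xff
lane  3: tail/ones ⇒ 0xff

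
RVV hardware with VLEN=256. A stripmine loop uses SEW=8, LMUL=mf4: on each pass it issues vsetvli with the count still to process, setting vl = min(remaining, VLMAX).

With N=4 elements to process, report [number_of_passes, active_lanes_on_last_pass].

[iterations, last_vl] = [1, 4]

VLMAX = (256 × 1/4) / 8 = 8 lanes
N=4: ⌈4/8⌉ = 1 iters; last vl = 4 − 0×8 = 4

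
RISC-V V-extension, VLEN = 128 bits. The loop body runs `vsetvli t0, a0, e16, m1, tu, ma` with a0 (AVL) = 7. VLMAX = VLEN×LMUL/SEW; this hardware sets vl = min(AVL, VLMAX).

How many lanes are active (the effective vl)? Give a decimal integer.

VLMAX = (128 × 1) / 16 = 8 lanes
vl ← min(7, 8) = 7

vl = 7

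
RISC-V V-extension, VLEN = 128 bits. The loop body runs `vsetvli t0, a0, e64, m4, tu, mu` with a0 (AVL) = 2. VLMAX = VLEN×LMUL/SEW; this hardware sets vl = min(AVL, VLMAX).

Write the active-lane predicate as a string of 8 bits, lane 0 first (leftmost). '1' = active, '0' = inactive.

lanes per group: 128·4/64 = 8
vl = min(AVL, VLMAX) = min(2, 8) = 2
bits (lane 0 leftmost): 11000000

predicate = 11000000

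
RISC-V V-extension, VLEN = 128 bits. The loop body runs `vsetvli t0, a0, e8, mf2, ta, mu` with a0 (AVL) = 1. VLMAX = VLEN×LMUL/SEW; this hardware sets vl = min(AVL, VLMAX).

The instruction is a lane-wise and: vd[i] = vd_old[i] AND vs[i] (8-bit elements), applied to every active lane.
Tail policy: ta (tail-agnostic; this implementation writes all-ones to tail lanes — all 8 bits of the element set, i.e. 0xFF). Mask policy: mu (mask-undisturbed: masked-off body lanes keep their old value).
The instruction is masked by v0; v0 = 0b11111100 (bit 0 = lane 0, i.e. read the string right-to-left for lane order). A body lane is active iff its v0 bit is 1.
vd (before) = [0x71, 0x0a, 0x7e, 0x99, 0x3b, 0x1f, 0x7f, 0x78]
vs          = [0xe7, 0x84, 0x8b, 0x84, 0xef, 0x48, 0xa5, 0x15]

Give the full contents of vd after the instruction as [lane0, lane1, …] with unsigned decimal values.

vd = [113, 255, 255, 255, 255, 255, 255, 255]

VLMAX = (128 × 1/2) / 8 = 8 lanes
AVL=1 ≤ VLMAX=8, so vl = 1
[0] mask-off/keep = 0x71
[1] tail/ones = 0xff
[2] tail/ones = 0xff
[3] tail/ones = 0xff
[4] tail/ones = 0xff
[5] tail/ones = 0xff
[6] tail/ones = 0xff
[7] tail/ones = 0xff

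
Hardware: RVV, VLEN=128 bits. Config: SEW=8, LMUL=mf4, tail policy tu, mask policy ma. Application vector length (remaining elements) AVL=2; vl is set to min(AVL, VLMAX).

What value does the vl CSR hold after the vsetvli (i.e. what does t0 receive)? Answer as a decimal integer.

vl = 2

VLMAX = VLEN×LMUL/SEW = 128×1/4/8 = 4
vl = min(AVL, VLMAX) = min(2, 4) = 2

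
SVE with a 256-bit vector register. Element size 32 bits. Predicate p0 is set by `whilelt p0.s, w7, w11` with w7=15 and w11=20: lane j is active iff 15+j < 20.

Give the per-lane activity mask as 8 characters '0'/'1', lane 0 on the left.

predicate = 11111000

lane count: 256 div 32 = 8
whilelt: lane j active iff 15+j < 20 → j < 5 → 5 active
bits (lane 0 leftmost): 11111000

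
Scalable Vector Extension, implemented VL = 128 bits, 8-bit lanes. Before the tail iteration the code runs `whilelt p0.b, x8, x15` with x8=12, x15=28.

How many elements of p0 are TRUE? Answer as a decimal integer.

vl = 16

128-bit reg / 8-bit elem → 16 lanes
whilelt: lane j active iff 12+j < 28 → j < 16 → 16 active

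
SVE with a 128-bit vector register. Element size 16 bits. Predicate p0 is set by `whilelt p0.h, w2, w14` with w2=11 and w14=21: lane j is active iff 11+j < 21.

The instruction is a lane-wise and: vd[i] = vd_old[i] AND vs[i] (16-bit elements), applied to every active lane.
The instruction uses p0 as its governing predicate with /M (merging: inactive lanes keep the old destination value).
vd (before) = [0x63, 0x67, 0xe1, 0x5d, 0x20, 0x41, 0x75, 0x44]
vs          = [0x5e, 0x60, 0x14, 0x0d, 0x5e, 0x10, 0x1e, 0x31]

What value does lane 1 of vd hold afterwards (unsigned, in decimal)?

vd[1] = 96

lane count: 128 div 16 = 8
active while 11+j < 21, i.e. j ∈ [0,10) capped at 8 ⇒ 8
vd[0] and(0x63,0x5e) -> 0x42
vd[1] and(0x67,0x60) -> 0x60
vd[2] and(0xe1,0x14) -> 0x00
vd[3] and(0x5d,0x0d) -> 0x0d
vd[4] and(0x20,0x5e) -> 0x00
vd[5] and(0x41,0x10) -> 0x00
vd[6] and(0x75,0x1e) -> 0x14
vd[7] and(0x44,0x31) -> 0x00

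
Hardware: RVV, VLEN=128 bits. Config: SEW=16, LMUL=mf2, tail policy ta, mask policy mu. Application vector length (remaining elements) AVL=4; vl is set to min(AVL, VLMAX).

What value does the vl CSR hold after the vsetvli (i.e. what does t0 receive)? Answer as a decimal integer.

vl = 4

lanes per group: 128·1/2/16 = 4
vl ← min(4, 4) = 4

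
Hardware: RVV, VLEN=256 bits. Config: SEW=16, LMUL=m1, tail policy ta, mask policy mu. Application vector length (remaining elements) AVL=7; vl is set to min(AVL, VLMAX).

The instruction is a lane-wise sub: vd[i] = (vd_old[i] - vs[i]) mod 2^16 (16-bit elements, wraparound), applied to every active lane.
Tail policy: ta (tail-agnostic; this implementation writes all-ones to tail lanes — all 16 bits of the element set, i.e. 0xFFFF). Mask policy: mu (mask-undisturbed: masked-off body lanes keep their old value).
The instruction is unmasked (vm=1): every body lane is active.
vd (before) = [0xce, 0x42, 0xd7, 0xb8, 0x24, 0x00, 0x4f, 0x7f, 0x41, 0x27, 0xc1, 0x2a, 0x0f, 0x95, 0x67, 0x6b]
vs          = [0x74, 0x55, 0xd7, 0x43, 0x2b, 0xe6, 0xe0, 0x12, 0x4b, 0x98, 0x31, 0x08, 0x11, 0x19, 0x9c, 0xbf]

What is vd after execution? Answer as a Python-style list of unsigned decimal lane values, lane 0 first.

vd = [90, 65517, 0, 117, 65529, 65306, 65391, 65535, 65535, 65535, 65535, 65535, 65535, 65535, 65535, 65535]

VLMAX = VLEN×LMUL/SEW = 256×1/16 = 16
vl ← min(7, 16) = 7
  i=0: sub(0xce,0x74) → 90
  i=1: sub(0x42,0x55) → 65517
  i=2: sub(0xd7,0xd7) → 0
  i=3: sub(0xb8,0x43) → 117
  i=4: sub(0x24,0x2b) → 65529
  i=5: sub(0x00,0xe6) → 65306
  i=6: sub(0x4f,0xe0) → 65391
  i=7: tail/ones → 65535
  i=8: tail/ones → 65535
  i=9: tail/ones → 65535
  i=10: tail/ones → 65535
  i=11: tail/ones → 65535
  i=12: tail/ones → 65535
  i=13: tail/ones → 65535
  i=14: tail/ones → 65535
  i=15: tail/ones → 65535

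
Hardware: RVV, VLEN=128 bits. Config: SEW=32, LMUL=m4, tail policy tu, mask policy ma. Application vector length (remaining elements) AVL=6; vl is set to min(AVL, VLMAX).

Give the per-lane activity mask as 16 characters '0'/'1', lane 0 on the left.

predicate = 1111110000000000

lanes per group: 128·4/32 = 16
vl = min(AVL, VLMAX) = min(6, 16) = 6
bits (lane 0 leftmost): 1111110000000000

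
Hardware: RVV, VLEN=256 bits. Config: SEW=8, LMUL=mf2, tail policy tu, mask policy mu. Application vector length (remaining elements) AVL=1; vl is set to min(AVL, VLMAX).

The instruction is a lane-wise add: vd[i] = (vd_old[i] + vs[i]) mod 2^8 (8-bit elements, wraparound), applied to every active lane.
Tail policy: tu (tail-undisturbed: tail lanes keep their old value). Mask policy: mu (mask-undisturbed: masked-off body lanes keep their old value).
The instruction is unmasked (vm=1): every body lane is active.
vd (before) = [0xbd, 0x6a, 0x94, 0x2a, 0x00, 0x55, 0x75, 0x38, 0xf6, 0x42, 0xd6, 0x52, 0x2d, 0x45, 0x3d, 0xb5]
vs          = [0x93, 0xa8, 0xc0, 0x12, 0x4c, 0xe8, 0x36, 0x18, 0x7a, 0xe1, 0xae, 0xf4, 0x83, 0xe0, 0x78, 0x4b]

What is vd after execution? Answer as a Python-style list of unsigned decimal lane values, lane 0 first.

VLMAX = VLEN×LMUL/SEW = 256×1/2/8 = 16
vl ← min(1, 16) = 1
[0] add(0xbd,0x93) = 0x50
[1] tail/keep = 0x6a
[2] tail/keep = 0x94
[3] tail/keep = 0x2a
[4] tail/keep = 0x00
[5] tail/keep = 0x55
[6] tail/keep = 0x75
[7] tail/keep = 0x38
[8] tail/keep = 0xf6
[9] tail/keep = 0x42
[10] tail/keep = 0xd6
[11] tail/keep = 0x52
[12] tail/keep = 0x2d
[13] tail/keep = 0x45
[14] tail/keep = 0x3d
[15] tail/keep = 0xb5

vd = [80, 106, 148, 42, 0, 85, 117, 56, 246, 66, 214, 82, 45, 69, 61, 181]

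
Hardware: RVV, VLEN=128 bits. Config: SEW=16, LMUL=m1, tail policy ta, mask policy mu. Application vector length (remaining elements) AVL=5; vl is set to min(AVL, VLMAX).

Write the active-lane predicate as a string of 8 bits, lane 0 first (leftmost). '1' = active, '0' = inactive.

predicate = 11111000

lanes per group: 128·1/16 = 8
AVL=5 ≤ VLMAX=8, so vl = 5
bits (lane 0 leftmost): 11111000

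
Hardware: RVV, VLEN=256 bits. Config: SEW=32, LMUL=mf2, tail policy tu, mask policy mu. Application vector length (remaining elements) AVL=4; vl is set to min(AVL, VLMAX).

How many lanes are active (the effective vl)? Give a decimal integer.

VLMAX = VLEN×LMUL/SEW = 256×1/2/32 = 4
vl = min(AVL, VLMAX) = min(4, 4) = 4

vl = 4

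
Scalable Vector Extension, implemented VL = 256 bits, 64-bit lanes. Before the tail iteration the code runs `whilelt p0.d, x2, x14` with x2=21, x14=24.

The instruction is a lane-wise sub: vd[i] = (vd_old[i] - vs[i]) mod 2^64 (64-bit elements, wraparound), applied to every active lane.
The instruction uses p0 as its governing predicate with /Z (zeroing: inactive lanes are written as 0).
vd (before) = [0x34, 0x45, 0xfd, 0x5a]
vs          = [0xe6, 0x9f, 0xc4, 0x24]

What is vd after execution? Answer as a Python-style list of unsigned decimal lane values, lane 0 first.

register lanes = 256/64 = 4
whilelt: lane j active iff 21+j < 24 → j < 3 → 3 active
  i=0: sub(0x34,0xe6) → 18446744073709551438
  i=1: sub(0x45,0x9f) → 18446744073709551526
  i=2: sub(0xfd,0xc4) → 57
  i=3: tail/zero → 0

vd = [18446744073709551438, 18446744073709551526, 57, 0]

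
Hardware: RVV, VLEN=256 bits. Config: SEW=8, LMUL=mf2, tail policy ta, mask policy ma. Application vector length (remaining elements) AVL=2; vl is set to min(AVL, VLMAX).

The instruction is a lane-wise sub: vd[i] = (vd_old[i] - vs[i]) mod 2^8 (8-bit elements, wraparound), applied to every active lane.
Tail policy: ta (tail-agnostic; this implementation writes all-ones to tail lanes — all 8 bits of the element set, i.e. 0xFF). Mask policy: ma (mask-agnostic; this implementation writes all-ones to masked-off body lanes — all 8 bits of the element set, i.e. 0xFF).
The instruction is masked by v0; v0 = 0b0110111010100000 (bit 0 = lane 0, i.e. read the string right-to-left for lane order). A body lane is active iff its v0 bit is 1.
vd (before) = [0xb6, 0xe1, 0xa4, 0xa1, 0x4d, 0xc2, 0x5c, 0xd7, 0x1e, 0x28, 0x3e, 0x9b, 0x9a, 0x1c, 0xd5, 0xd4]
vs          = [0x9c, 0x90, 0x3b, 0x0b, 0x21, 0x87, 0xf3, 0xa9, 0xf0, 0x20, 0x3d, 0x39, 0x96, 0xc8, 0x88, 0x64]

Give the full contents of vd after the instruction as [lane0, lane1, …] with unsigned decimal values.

vd = [255, 255, 255, 255, 255, 255, 255, 255, 255, 255, 255, 255, 255, 255, 255, 255]

lanes per group: 256·1/2/8 = 16
vl = min(AVL, VLMAX) = min(2, 16) = 2
lane  0: mask-off/ones ⇒ 0xff
lane  1: mask-off/ones ⇒ 0xff
lane  2: tail/ones ⇒ 0xff
lane  3: tail/ones ⇒ 0xff
lane  4: tail/ones ⇒ 0xff
lane  5: tail/ones ⇒ 0xff
lane  6: tail/ones ⇒ 0xff
lane  7: tail/ones ⇒ 0xff
lane  8: tail/ones ⇒ 0xff
lane  9: tail/ones ⇒ 0xff
lane 10: tail/ones ⇒ 0xff
lane 11: tail/ones ⇒ 0xff
lane 12: tail/ones ⇒ 0xff
lane 13: tail/ones ⇒ 0xff
lane 14: tail/ones ⇒ 0xff
lane 15: tail/ones ⇒ 0xff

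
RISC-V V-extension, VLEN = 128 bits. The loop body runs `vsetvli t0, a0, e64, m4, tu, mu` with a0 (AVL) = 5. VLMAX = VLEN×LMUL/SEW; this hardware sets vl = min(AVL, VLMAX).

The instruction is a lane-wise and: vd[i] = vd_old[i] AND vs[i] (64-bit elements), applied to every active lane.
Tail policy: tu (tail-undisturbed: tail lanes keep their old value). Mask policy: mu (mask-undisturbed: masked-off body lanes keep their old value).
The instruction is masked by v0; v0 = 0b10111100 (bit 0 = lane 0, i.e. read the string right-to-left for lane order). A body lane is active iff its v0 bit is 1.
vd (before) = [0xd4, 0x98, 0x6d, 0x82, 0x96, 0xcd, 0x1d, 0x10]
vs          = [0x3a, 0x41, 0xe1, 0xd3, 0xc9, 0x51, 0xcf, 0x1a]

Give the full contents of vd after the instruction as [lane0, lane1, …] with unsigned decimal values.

vd = [212, 152, 97, 130, 128, 205, 29, 16]

VLMAX = (128 × 4) / 64 = 8 lanes
vl ← min(5, 8) = 5
  i=0: mask-off/keep → 212
  i=1: mask-off/keep → 152
  i=2: and(0x6d,0xe1) → 97
  i=3: and(0x82,0xd3) → 130
  i=4: and(0x96,0xc9) → 128
  i=5: tail/keep → 205
  i=6: tail/keep → 29
  i=7: tail/keep → 16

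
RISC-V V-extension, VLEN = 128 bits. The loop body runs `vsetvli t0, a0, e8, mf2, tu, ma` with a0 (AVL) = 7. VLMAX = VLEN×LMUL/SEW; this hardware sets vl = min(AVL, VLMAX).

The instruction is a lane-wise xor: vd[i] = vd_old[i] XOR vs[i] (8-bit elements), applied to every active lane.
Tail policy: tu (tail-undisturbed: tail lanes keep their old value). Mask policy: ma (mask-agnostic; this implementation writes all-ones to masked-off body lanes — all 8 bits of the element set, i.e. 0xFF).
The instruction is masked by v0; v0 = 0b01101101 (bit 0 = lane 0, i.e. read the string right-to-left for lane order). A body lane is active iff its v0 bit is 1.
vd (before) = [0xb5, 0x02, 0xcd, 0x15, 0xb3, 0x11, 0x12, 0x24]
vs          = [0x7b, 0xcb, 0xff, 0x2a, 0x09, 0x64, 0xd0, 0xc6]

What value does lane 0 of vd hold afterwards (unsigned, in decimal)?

vd[0] = 206

VLMAX = (128 × 1/2) / 8 = 8 lanes
AVL=7 ≤ VLMAX=8, so vl = 7
  i=0: xor(0xb5,0x7b) → 206
  i=1: mask-off/ones → 255
  i=2: xor(0xcd,0xff) → 50
  i=3: xor(0x15,0x2a) → 63
  i=4: mask-off/ones → 255
  i=5: xor(0x11,0x64) → 117
  i=6: xor(0x12,0xd0) → 194
  i=7: tail/keep → 36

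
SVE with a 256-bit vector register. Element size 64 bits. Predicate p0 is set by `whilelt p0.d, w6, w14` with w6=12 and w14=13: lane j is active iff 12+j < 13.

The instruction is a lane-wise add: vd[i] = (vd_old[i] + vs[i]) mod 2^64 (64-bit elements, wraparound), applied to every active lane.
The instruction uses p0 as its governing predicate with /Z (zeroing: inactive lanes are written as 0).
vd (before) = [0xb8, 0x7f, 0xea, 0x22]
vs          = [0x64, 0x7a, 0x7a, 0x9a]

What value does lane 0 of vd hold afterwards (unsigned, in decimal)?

register lanes = 256/64 = 4
p0[j] = (12+j < 13); true for j=0..0 → 1 lanes set
vd[0] add(0xb8,0x64) -> 0x11c
vd[1] tail/zero -> 0x00
vd[2] tail/zero -> 0x00
vd[3] tail/zero -> 0x00

vd[0] = 284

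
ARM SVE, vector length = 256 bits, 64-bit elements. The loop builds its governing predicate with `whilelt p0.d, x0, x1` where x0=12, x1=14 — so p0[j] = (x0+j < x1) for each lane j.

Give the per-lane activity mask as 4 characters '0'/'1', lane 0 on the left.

predicate = 1100

lane count: 256 div 64 = 4
p0[j] = (12+j < 14); true for j=0..1 → 2 lanes set
bits (lane 0 leftmost): 1100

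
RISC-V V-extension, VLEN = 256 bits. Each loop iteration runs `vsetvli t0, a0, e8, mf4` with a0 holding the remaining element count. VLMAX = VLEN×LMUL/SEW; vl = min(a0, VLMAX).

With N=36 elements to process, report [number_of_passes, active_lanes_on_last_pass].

VLMAX = VLEN×LMUL/SEW = 256×1/4/8 = 8
iterations = ceil(36/8) = 5; final-pass vl = 4

[iterations, last_vl] = [5, 4]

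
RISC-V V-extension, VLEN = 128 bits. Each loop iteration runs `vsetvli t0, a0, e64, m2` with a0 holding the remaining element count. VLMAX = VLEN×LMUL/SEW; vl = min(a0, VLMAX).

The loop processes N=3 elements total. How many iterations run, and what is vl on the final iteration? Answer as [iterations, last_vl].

VLMAX = VLEN×LMUL/SEW = 128×2/64 = 4
iterations = ceil(3/4) = 1; final-pass vl = 3

[iterations, last_vl] = [1, 3]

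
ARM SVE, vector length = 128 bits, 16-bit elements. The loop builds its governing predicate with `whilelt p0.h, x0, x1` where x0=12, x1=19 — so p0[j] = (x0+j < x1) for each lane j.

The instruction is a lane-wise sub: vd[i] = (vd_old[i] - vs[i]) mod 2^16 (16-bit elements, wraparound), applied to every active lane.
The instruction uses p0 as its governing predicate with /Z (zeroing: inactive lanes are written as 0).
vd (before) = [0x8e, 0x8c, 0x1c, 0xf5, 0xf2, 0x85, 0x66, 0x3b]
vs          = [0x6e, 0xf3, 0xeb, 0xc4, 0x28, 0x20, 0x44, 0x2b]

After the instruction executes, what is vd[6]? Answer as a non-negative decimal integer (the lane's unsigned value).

vd[6] = 34

128-bit reg / 16-bit elem → 8 lanes
active while 12+j < 19, i.e. j ∈ [0,7) capped at 8 ⇒ 7
vd[0] sub(0x8e,0x6e) -> 0x20
vd[1] sub(0x8c,0xf3) -> 0xff99
vd[2] sub(0x1c,0xeb) -> 0xff31
vd[3] sub(0xf5,0xc4) -> 0x31
vd[4] sub(0xf2,0x28) -> 0xca
vd[5] sub(0x85,0x20) -> 0x65
vd[6] sub(0x66,0x44) -> 0x22
vd[7] tail/zero -> 0x00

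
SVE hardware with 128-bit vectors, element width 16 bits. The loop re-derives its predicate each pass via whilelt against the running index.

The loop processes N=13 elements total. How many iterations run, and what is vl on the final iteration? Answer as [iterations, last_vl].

[iterations, last_vl] = [2, 5]

register lanes = 128/16 = 8
13 elements at 8/iter → 2 passes, remainder 5 on the last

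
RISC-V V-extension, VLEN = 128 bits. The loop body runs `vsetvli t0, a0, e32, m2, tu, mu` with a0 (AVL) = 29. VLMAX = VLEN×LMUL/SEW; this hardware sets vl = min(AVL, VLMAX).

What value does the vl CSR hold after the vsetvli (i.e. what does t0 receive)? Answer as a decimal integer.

lanes per group: 128·2/32 = 8
vl = min(AVL, VLMAX) = min(29, 8) = 8

vl = 8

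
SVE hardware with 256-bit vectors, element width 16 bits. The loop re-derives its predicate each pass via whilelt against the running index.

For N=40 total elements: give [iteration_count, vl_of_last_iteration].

256-bit reg / 16-bit elem → 16 lanes
N=40: ⌈40/16⌉ = 3 iters; last vl = 40 − 2×16 = 8

[iterations, last_vl] = [3, 8]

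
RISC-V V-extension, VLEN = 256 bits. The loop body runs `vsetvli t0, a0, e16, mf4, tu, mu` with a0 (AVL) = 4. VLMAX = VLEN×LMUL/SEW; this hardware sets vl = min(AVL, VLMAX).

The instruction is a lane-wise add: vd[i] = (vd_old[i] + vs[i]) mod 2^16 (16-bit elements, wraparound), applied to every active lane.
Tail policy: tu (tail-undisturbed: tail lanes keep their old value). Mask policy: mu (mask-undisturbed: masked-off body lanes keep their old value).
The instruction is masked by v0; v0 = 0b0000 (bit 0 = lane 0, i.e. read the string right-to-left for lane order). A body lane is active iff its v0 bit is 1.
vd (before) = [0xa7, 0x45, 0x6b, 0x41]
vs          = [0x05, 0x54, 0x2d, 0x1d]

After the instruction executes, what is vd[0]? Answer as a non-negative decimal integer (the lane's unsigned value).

vd[0] = 167

VLMAX = VLEN×LMUL/SEW = 256×1/4/16 = 4
AVL=4 ≤ VLMAX=4, so vl = 4
lane  0: mask-off/keep ⇒ 0xa7
lane  1: mask-off/keep ⇒ 0x45
lane  2: mask-off/keep ⇒ 0x6b
lane  3: mask-off/keep ⇒ 0x41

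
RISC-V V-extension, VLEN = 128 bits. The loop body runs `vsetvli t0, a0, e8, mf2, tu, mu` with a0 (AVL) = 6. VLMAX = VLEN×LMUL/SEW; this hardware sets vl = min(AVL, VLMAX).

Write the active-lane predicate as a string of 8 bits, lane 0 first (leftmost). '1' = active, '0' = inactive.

predicate = 11111100

VLMAX = (128 × 1/2) / 8 = 8 lanes
vl = min(AVL, VLMAX) = min(6, 8) = 6
bits (lane 0 leftmost): 11111100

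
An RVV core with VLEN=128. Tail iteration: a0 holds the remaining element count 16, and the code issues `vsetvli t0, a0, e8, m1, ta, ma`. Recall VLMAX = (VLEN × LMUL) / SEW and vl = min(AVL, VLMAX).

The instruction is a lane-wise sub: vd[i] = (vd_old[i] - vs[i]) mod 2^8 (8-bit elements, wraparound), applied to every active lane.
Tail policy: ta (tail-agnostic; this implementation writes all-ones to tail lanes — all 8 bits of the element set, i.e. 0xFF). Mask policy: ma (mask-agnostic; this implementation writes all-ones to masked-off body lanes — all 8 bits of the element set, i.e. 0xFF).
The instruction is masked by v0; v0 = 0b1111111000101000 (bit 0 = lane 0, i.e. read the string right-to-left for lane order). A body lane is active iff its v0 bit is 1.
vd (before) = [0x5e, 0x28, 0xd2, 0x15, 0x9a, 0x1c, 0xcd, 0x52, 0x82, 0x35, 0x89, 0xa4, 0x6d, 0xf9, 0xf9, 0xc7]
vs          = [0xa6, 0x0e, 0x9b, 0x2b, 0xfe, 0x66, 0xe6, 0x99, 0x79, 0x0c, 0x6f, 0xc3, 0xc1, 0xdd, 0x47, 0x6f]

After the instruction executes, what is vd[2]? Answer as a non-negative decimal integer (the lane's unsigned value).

vd[2] = 255

VLMAX = VLEN×LMUL/SEW = 128×1/8 = 16
AVL=16 ≤ VLMAX=16, so vl = 16
  i=0: mask-off/ones → 255
  i=1: mask-off/ones → 255
  i=2: mask-off/ones → 255
  i=3: sub(0x15,0x2b) → 234
  i=4: mask-off/ones → 255
  i=5: sub(0x1c,0x66) → 182
  i=6: mask-off/ones → 255
  i=7: mask-off/ones → 255
  i=8: mask-off/ones → 255
  i=9: sub(0x35,0x0c) → 41
  i=10: sub(0x89,0x6f) → 26
  i=11: sub(0xa4,0xc3) → 225
  i=12: sub(0x6d,0xc1) → 172
  i=13: sub(0xf9,0xdd) → 28
  i=14: sub(0xf9,0x47) → 178
  i=15: sub(0xc7,0x6f) → 88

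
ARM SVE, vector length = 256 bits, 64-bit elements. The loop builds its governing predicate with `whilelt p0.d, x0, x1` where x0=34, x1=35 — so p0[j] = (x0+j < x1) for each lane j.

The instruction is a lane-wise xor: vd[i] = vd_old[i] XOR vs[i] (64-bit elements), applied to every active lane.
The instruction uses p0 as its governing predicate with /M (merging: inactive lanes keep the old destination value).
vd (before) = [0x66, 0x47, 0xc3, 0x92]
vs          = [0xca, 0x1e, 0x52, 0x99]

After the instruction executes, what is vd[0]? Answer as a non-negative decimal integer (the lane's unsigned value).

vd[0] = 172

register lanes = 256/64 = 4
active while 34+j < 35, i.e. j ∈ [0,1) capped at 4 ⇒ 1
  i=0: xor(0x66,0xca) → 172
  i=1: tail/keep → 71
  i=2: tail/keep → 195
  i=3: tail/keep → 146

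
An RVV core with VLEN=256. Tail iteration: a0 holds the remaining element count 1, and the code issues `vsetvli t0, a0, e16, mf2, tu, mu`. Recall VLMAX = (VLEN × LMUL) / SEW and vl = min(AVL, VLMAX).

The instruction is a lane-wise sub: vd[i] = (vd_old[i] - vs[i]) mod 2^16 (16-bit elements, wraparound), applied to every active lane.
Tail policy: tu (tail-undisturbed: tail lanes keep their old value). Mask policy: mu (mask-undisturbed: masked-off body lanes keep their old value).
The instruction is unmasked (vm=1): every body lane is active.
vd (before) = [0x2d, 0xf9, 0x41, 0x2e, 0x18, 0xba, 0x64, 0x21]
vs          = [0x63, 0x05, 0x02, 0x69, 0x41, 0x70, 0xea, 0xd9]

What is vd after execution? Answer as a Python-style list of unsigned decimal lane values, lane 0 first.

lanes per group: 256·1/2/16 = 8
vl = min(AVL, VLMAX) = min(1, 8) = 1
vd[0] sub(0x2d,0x63) -> 0xffca
vd[1] tail/keep -> 0xf9
vd[2] tail/keep -> 0x41
vd[3] tail/keep -> 0x2e
vd[4] tail/keep -> 0x18
vd[5] tail/keep -> 0xba
vd[6] tail/keep -> 0x64
vd[7] tail/keep -> 0x21

vd = [65482, 249, 65, 46, 24, 186, 100, 33]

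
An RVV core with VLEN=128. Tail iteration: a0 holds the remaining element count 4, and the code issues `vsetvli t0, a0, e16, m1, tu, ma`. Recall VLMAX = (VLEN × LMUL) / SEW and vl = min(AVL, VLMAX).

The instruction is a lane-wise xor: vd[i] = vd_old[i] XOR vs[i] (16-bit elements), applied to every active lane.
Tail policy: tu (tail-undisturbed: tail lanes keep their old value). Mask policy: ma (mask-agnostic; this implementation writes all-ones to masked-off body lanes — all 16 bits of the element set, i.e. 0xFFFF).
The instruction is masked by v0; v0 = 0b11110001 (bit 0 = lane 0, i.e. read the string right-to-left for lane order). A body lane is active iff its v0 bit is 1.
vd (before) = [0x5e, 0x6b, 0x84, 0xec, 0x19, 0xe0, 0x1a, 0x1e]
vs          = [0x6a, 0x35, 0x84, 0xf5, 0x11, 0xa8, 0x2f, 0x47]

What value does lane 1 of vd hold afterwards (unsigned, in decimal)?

VLMAX = (128 × 1) / 16 = 8 lanes
vl ← min(4, 8) = 4
vd[0] xor(0x5e,0x6a) -> 0x34
vd[1] mask-off/ones -> 0xffff
vd[2] mask-off/ones -> 0xffff
vd[3] mask-off/ones -> 0xffff
vd[4] tail/keep -> 0x19
vd[5] tail/keep -> 0xe0
vd[6] tail/keep -> 0x1a
vd[7] tail/keep -> 0x1e

vd[1] = 65535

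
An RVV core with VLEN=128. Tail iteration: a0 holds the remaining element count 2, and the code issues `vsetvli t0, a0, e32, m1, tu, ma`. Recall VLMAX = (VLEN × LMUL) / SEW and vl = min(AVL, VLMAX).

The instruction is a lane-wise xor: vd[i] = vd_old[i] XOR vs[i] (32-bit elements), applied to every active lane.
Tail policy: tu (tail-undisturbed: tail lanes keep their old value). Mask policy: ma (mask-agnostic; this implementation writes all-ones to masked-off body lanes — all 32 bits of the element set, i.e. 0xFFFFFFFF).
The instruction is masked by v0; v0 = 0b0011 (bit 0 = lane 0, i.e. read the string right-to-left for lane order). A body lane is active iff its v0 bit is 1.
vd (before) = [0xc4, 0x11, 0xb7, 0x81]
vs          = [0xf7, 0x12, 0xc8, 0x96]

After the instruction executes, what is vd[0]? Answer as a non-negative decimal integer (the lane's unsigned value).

vd[0] = 51

VLMAX = VLEN×LMUL/SEW = 128×1/32 = 4
AVL=2 ≤ VLMAX=4, so vl = 2
[0] xor(0xc4,0xf7) = 0x33
[1] xor(0x11,0x12) = 0x03
[2] tail/keep = 0xb7
[3] tail/keep = 0x81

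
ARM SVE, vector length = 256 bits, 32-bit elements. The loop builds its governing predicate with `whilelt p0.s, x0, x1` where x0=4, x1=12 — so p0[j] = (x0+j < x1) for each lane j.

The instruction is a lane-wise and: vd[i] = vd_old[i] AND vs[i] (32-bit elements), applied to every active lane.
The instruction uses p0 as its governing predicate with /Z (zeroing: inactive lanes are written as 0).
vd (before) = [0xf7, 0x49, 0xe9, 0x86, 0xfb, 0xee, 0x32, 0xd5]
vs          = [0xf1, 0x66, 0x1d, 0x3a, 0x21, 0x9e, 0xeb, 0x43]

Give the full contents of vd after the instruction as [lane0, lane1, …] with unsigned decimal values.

vd = [241, 64, 9, 2, 33, 142, 34, 65]

256-bit reg / 32-bit elem → 8 lanes
p0[j] = (4+j < 12); true for j=0..7 → 8 lanes set
  i=0: and(0xf7,0xf1) → 241
  i=1: and(0x49,0x66) → 64
  i=2: and(0xe9,0x1d) → 9
  i=3: and(0x86,0x3a) → 2
  i=4: and(0xfb,0x21) → 33
  i=5: and(0xee,0x9e) → 142
  i=6: and(0x32,0xeb) → 34
  i=7: and(0xd5,0x43) → 65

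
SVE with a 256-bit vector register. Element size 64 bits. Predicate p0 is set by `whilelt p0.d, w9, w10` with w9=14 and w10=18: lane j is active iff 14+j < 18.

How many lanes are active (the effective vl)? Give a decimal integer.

register lanes = 256/64 = 4
whilelt: lane j active iff 14+j < 18 → j < 4 → 4 active

vl = 4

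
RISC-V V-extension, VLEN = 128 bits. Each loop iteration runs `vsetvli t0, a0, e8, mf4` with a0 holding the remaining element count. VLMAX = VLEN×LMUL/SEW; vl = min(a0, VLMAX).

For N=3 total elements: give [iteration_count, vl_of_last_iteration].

[iterations, last_vl] = [1, 3]

VLMAX = VLEN×LMUL/SEW = 128×1/4/8 = 4
3 elements at 4/iter → 1 passes, remainder 3 on the last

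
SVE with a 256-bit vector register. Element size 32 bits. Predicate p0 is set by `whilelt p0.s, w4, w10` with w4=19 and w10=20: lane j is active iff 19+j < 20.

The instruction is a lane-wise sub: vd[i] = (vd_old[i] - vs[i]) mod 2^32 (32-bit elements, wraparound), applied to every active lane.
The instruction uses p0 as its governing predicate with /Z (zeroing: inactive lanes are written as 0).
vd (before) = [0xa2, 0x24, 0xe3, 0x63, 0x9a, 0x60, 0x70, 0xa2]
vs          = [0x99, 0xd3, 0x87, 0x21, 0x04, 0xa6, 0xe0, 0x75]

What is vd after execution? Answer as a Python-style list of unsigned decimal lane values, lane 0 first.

vd = [9, 0, 0, 0, 0, 0, 0, 0]

register lanes = 256/32 = 8
active while 19+j < 20, i.e. j ∈ [0,1) capped at 8 ⇒ 1
[0] sub(0xa2,0x99) = 0x09
[1] tail/zero = 0x00
[2] tail/zero = 0x00
[3] tail/zero = 0x00
[4] tail/zero = 0x00
[5] tail/zero = 0x00
[6] tail/zero = 0x00
[7] tail/zero = 0x00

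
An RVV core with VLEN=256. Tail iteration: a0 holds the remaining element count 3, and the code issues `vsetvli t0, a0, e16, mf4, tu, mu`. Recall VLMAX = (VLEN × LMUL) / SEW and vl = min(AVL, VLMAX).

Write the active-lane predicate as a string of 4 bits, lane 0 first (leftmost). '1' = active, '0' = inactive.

VLMAX = VLEN×LMUL/SEW = 256×1/4/16 = 4
AVL=3 ≤ VLMAX=4, so vl = 3
bits (lane 0 leftmost): 1110

predicate = 1110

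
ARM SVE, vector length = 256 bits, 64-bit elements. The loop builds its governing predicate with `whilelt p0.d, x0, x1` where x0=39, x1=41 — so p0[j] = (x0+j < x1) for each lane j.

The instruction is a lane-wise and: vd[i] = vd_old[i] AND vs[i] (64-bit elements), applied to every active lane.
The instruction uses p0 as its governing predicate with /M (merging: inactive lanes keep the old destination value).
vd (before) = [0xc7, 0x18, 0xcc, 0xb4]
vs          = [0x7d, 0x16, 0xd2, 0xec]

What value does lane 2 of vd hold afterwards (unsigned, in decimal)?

register lanes = 256/64 = 4
whilelt: lane j active iff 39+j < 41 → j < 2 → 2 active
vd[0] and(0xc7,0x7d) -> 0x45
vd[1] and(0x18,0x16) -> 0x10
vd[2] tail/keep -> 0xcc
vd[3] tail/keep -> 0xb4

vd[2] = 204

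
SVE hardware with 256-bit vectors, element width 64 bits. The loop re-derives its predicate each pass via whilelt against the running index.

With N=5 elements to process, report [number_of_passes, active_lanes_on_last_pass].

register lanes = 256/64 = 4
N=5: ⌈5/4⌉ = 2 iters; last vl = 5 − 1×4 = 1

[iterations, last_vl] = [2, 1]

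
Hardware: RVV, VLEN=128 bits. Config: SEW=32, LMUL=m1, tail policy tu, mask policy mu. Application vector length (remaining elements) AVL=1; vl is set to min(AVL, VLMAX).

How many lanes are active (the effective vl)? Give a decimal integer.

vl = 1

VLMAX = (128 × 1) / 32 = 4 lanes
vl ← min(1, 4) = 1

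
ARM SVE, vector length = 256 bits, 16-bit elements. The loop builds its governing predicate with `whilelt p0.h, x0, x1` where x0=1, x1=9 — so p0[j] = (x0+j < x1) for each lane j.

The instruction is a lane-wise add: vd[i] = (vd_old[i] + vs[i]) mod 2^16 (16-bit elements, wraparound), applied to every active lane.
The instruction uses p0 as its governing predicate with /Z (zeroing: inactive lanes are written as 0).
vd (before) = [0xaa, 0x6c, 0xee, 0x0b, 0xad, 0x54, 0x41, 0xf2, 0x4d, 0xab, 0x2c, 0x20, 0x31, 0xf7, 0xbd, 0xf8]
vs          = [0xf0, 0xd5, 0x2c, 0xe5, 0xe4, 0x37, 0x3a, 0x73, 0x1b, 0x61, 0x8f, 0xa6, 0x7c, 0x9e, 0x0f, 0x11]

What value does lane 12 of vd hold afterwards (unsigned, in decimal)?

lane count: 256 div 16 = 16
p0[j] = (1+j < 9); true for j=0..7 → 8 lanes set
  i=0: add(0xaa,0xf0) → 410
  i=1: add(0x6c,0xd5) → 321
  i=2: add(0xee,0x2c) → 282
  i=3: add(0x0b,0xe5) → 240
  i=4: add(0xad,0xe4) → 401
  i=5: add(0x54,0x37) → 139
  i=6: add(0x41,0x3a) → 123
  i=7: add(0xf2,0x73) → 357
  i=8: tail/zero → 0
  i=9: tail/zero → 0
  i=10: tail/zero → 0
  i=11: tail/zero → 0
  i=12: tail/zero → 0
  i=13: tail/zero → 0
  i=14: tail/zero → 0
  i=15: tail/zero → 0

vd[12] = 0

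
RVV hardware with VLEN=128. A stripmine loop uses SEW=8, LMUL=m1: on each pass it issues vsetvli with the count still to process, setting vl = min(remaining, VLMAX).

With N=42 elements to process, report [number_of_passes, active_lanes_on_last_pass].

lanes per group: 128·1/8 = 16
42 elements at 16/iter → 3 passes, remainder 10 on the last

[iterations, last_vl] = [3, 10]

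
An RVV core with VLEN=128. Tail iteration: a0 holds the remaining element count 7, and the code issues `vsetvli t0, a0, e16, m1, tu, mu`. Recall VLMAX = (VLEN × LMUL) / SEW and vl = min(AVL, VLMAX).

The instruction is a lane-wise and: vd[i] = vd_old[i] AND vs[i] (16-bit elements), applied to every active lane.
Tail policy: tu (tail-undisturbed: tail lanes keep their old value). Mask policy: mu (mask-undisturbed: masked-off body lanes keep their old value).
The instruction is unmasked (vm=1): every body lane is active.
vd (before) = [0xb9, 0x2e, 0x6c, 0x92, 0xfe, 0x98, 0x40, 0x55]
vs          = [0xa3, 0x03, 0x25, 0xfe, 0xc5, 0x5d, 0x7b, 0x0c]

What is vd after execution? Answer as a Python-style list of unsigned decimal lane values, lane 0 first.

vd = [161, 2, 36, 146, 196, 24, 64, 85]

VLMAX = (128 × 1) / 16 = 8 lanes
AVL=7 ≤ VLMAX=8, so vl = 7
[0] and(0xb9,0xa3) = 0xa1
[1] and(0x2e,0x03) = 0x02
[2] and(0x6c,0x25) = 0x24
[3] and(0x92,0xfe) = 0x92
[4] and(0xfe,0xc5) = 0xc4
[5] and(0x98,0x5d) = 0x18
[6] and(0x40,0x7b) = 0x40
[7] tail/keep = 0x55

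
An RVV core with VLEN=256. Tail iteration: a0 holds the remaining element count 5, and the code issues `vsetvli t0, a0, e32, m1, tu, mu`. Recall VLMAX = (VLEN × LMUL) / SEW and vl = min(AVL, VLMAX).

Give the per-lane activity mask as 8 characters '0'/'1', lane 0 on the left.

VLMAX = VLEN×LMUL/SEW = 256×1/32 = 8
AVL=5 ≤ VLMAX=8, so vl = 5
bits (lane 0 leftmost): 11111000

predicate = 11111000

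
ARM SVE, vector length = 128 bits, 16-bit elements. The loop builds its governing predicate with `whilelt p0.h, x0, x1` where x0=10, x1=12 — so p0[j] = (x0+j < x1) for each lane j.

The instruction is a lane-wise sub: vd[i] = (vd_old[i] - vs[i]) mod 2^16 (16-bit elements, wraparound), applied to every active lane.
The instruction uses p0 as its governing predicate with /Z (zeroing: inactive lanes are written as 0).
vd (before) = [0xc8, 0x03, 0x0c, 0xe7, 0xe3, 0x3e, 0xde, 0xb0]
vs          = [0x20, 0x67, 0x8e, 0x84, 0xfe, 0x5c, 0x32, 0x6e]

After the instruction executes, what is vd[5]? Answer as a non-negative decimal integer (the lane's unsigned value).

vd[5] = 0

128-bit reg / 16-bit elem → 8 lanes
p0[j] = (10+j < 12); true for j=0..1 → 2 lanes set
  i=0: sub(0xc8,0x20) → 168
  i=1: sub(0x03,0x67) → 65436
  i=2: tail/zero → 0
  i=3: tail/zero → 0
  i=4: tail/zero → 0
  i=5: tail/zero → 0
  i=6: tail/zero → 0
  i=7: tail/zero → 0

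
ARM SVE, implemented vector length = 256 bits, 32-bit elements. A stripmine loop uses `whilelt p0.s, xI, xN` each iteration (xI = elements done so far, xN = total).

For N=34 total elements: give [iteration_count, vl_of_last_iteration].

[iterations, last_vl] = [5, 2]

lane count: 256 div 32 = 8
34 elements at 8/iter → 5 passes, remainder 2 on the last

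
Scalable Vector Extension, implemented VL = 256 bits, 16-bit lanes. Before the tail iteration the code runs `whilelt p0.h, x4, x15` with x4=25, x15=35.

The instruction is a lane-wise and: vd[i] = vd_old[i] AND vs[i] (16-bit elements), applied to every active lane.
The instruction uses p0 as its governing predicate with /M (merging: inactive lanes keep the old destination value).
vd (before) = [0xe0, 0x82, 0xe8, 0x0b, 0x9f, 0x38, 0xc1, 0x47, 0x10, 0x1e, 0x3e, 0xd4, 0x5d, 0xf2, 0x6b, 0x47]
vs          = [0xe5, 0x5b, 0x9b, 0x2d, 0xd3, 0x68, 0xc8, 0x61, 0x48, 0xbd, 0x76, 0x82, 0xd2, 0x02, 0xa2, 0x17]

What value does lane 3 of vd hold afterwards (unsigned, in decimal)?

256-bit reg / 16-bit elem → 16 lanes
active while 25+j < 35, i.e. j ∈ [0,10) capped at 16 ⇒ 10
  i=0: and(0xe0,0xe5) → 224
  i=1: and(0x82,0x5b) → 2
  i=2: and(0xe8,0x9b) → 136
  i=3: and(0x0b,0x2d) → 9
  i=4: and(0x9f,0xd3) → 147
  i=5: and(0x38,0x68) → 40
  i=6: and(0xc1,0xc8) → 192
  i=7: and(0x47,0x61) → 65
  i=8: and(0x10,0x48) → 0
  i=9: and(0x1e,0xbd) → 28
  i=10: tail/keep → 62
  i=11: tail/keep → 212
  i=12: tail/keep → 93
  i=13: tail/keep → 242
  i=14: tail/keep → 107
  i=15: tail/keep → 71

vd[3] = 9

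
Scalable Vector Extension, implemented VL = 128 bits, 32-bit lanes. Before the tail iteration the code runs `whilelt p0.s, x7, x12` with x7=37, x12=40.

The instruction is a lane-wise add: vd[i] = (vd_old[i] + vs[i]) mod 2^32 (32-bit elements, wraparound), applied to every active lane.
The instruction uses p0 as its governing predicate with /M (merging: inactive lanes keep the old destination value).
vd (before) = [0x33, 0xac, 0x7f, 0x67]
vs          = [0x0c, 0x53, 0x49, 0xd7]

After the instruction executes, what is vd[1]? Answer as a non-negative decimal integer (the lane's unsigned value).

vd[1] = 255

128-bit reg / 32-bit elem → 4 lanes
p0[j] = (37+j < 40); true for j=0..2 → 3 lanes set
  i=0: add(0x33,0x0c) → 63
  i=1: add(0xac,0x53) → 255
  i=2: add(0x7f,0x49) → 200
  i=3: tail/keep → 103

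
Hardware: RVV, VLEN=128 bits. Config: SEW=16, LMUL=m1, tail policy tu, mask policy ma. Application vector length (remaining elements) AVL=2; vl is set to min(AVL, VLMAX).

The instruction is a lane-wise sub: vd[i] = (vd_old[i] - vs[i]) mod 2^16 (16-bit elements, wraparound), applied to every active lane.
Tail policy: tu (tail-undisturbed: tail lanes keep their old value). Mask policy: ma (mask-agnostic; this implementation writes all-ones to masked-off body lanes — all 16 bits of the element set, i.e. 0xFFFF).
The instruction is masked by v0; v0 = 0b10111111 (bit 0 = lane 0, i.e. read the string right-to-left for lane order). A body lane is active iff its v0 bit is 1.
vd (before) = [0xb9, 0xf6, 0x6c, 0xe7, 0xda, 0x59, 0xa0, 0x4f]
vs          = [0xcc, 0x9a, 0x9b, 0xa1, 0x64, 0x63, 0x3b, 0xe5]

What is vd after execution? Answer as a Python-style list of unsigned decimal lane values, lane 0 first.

vd = [65517, 92, 108, 231, 218, 89, 160, 79]

VLMAX = (128 × 1) / 16 = 8 lanes
vl = min(AVL, VLMAX) = min(2, 8) = 2
lane  0: sub(0xb9,0xcc) ⇒ 0xffed
lane  1: sub(0xf6,0x9a) ⇒ 0x5c
lane  2: tail/keep ⇒ 0x6c
lane  3: tail/keep ⇒ 0xe7
lane  4: tail/keep ⇒ 0xda
lane  5: tail/keep ⇒ 0x59
lane  6: tail/keep ⇒ 0xa0
lane  7: tail/keep ⇒ 0x4f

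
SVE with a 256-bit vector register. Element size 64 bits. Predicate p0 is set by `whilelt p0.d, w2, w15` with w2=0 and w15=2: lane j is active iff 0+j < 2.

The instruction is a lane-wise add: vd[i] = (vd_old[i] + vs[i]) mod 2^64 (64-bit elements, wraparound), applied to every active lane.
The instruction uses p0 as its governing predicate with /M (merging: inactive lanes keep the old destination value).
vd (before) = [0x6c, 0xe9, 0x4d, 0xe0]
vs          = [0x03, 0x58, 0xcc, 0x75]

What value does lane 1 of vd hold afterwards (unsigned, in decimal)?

lane count: 256 div 64 = 4
whilelt: lane j active iff 0+j < 2 → j < 2 → 2 active
lane  0: add(0x6c,0x03) ⇒ 0x6f
lane  1: add(0xe9,0x58) ⇒ 0x141
lane  2: tail/keep ⇒ 0x4d
lane  3: tail/keep ⇒ 0xe0

vd[1] = 321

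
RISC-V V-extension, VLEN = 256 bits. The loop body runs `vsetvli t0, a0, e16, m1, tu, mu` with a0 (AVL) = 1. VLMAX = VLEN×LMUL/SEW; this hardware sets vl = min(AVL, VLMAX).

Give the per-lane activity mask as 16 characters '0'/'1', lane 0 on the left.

predicate = 1000000000000000

VLMAX = (256 × 1) / 16 = 16 lanes
vl = min(AVL, VLMAX) = min(1, 16) = 1
bits (lane 0 leftmost): 1000000000000000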